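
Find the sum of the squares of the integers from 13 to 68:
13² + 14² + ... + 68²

Use ∑_{k=1}^{n} k² = n(n+1)(2n+1)/6, then subtract the first 12 terms.
∑_{k=1}^{68} k² = 68×69×137/6 = 107134
∑_{k=1}^{12} k² = 12×13×25/6 = 650
∑_{k=13}^{68} k² = 107134 - 650 = 106484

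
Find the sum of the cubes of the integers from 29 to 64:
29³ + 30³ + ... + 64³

Use ∑_{k=1}^{n} k³ = [n(n+1)/2]², then subtract the first 28 terms.
∑_{k=1}^{64} k³ = [64×65/2]² = 2080² = 4326400
∑_{k=1}^{28} k³ = [28×29/2]² = 406² = 164836
∑_{k=29}^{64} k³ = 4326400 - 164836 = 4161564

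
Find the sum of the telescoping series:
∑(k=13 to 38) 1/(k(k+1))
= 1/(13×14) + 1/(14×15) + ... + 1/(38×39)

Partial fractions: 1/(k(k+1)) = 1/k - 1/(k+1)
The series telescopes:
= (1/13 - 1/14) + (1/14 - 1/15) + ... + (1/38 - 1/39)
= 1/13 - 1/39
= 2/39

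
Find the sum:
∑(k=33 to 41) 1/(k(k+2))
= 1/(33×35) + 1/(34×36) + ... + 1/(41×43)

Partial fractions: 1/(k(k+2)) = (1/2)[1/k - 1/(k+2)]
Telescoping leaves the first two and last two terms:
= (1/2)[1/33 + 1/34 - 1/42 - 1/43]
= 356/56287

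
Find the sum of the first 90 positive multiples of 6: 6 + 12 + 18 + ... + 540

Factor out 6: = 6(1 + 2 + ... + 90) = 6 × n(n+1)/2
= 6 × 90×91/2
= 6 × 4095
= 24570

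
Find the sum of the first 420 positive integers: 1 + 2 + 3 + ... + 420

Formula: ∑k = n(n+1)/2
= 420×421/2
= 176820/2
= 88410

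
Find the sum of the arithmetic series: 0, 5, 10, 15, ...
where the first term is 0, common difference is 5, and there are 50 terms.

Sₙ = n/2 × (first + last)
Last term = a + (n-1)d = 0 + (50-1)×5 = 245
S_50 = 50/2 × (0 + 245)
S_50 = 50/2 × 245 = 6125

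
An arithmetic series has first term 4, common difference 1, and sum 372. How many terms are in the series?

Using S = n/2 × [2a + (n-1)d]
372 = n/2 × [2(4) + (n-1)(1)]
372 = n/2 × [8 + 1n - 1]
744 = n × [7 + 1n]
1n² + (7)n - 744 = 0
Discriminant: Δ = (7)² - 4(1)(-744) = 49 + 2976 = 3025
√Δ = 55
n = [-(7) + √Δ] / (2·1) = (-7 + 55) / 2 = 48 / 2 = 24
(The negative root is discarded since n must be a positive integer.)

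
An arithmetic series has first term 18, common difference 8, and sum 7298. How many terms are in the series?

Using S = n/2 × [2a + (n-1)d]
7298 = n/2 × [2(18) + (n-1)(8)]
7298 = n/2 × [36 + 8n - 8]
14596 = n × [28 + 8n]
8n² + (28)n - 14596 = 0
Discriminant: Δ = (28)² - 4(8)(-14596) = 784 + 467072 = 467856
√Δ = 684
n = [-(28) + √Δ] / (2·8) = (-28 + 684) / 16 = 656 / 16 = 41
(The negative root is discarded since n must be a positive integer.)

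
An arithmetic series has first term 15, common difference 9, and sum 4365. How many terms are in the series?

Using S = n/2 × [2a + (n-1)d]
4365 = n/2 × [2(15) + (n-1)(9)]
4365 = n/2 × [30 + 9n - 9]
8730 = n × [21 + 9n]
9n² + (21)n - 8730 = 0
Discriminant: Δ = (21)² - 4(9)(-8730) = 441 + 314280 = 314721
√Δ = 561
n = [-(21) + √Δ] / (2·9) = (-21 + 561) / 18 = 540 / 18 = 30
(The negative root is discarded since n must be a positive integer.)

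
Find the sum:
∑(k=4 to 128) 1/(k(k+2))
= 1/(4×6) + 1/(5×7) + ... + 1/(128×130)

Partial fractions: 1/(k(k+2)) = (1/2)[1/k - 1/(k+2)]
Telescoping leaves the first two and last two terms:
= (1/2)[1/4 + 1/5 - 1/129 - 1/130]
= 2915/13416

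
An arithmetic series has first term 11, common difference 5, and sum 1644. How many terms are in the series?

Using S = n/2 × [2a + (n-1)d]
1644 = n/2 × [2(11) + (n-1)(5)]
1644 = n/2 × [22 + 5n - 5]
3288 = n × [17 + 5n]
5n² + (17)n - 3288 = 0
Discriminant: Δ = (17)² - 4(5)(-3288) = 289 + 65760 = 66049
√Δ = 257
n = [-(17) + √Δ] / (2·5) = (-17 + 257) / 10 = 240 / 10 = 24
(The negative root is discarded since n must be a positive integer.)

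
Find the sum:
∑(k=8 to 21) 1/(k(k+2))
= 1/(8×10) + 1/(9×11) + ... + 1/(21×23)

Partial fractions: 1/(k(k+2)) = (1/2)[1/k - 1/(k+2)]
Telescoping leaves the first two and last two terms:
= (1/2)[1/8 + 1/9 - 1/22 - 1/23]
= 2681/36432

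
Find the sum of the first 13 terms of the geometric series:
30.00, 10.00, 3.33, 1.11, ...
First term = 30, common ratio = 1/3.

Sₙ = a(1 - rⁿ) / (1 - r)
S_13 = 30(1 - (1/3)^13) / (1 - (1/3))
S_13 = 30(1 - (1/1594323)) / (2/3)
S_13 = 7971610/177147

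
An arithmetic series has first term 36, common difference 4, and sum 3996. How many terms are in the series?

Using S = n/2 × [2a + (n-1)d]
3996 = n/2 × [2(36) + (n-1)(4)]
3996 = n/2 × [72 + 4n - 4]
7992 = n × [68 + 4n]
4n² + (68)n - 7992 = 0
Discriminant: Δ = (68)² - 4(4)(-7992) = 4624 + 127872 = 132496
√Δ = 364
n = [-(68) + √Δ] / (2·4) = (-68 + 364) / 8 = 296 / 8 = 37
(The negative root is discarded since n must be a positive integer.)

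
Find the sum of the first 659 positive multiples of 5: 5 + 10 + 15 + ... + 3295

Factor out 5: = 5(1 + 2 + ... + 659) = 5 × n(n+1)/2
= 5 × 659×660/2
= 5 × 217470
= 1087350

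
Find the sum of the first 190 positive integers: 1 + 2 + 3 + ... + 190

Formula: ∑k = n(n+1)/2
= 190×191/2
= 36290/2
= 18145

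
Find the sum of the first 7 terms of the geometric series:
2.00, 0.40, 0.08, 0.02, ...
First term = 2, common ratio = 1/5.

Sₙ = a(1 - rⁿ) / (1 - r)
S_7 = 2(1 - (1/5)^7) / (1 - (1/5))
S_7 = 2(1 - (1/78125)) / (4/5)
S_7 = 39062/15625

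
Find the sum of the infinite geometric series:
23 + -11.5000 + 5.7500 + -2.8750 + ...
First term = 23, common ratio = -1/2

For |r| < 1, S = a / (1 - r)
S = 23 / (1 - (-1/2))
S = 23 / (3/2)
S = 46/3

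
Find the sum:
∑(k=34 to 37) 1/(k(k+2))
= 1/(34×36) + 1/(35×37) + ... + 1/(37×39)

Partial fractions: 1/(k(k+2)) = (1/2)[1/k - 1/(k+2)]
Telescoping leaves the first two and last two terms:
= (1/2)[1/34 + 1/35 - 1/38 - 1/39]
= 2657/881790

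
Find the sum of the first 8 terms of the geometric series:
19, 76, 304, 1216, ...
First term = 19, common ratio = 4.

Sₙ = a(1 - rⁿ) / (1 - r)
S_8 = 19(1 - 4^8) / (1 - 4)
S_8 = 19(1 - 65536) / (-3)
S_8 = 415055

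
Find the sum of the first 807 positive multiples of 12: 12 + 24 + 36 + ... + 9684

Factor out 12: = 12(1 + 2 + ... + 807) = 12 × n(n+1)/2
= 12 × 807×808/2
= 12 × 326028
= 3912336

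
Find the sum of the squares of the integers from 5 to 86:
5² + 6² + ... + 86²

Use ∑_{k=1}^{n} k² = n(n+1)(2n+1)/6, then subtract the first 4 terms.
∑_{k=1}^{86} k² = 86×87×173/6 = 215731
∑_{k=1}^{4} k² = 4×5×9/6 = 30
∑_{k=5}^{86} k² = 215731 - 30 = 215701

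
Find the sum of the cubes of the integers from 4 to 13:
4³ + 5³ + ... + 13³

Use ∑_{k=1}^{n} k³ = [n(n+1)/2]², then subtract the first 3 terms.
∑_{k=1}^{13} k³ = [13×14/2]² = 91² = 8281
∑_{k=1}^{3} k³ = [3×4/2]² = 6² = 36
∑_{k=4}^{13} k³ = 8281 - 36 = 8245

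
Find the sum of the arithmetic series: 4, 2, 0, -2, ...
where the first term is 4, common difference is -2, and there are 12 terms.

Sₙ = n/2 × (first + last)
Last term = a + (n-1)d = 4 + (12-1)×(-2) = -18
S_12 = 12/2 × (4 + (-18))
S_12 = 12/2 × (-14) = -84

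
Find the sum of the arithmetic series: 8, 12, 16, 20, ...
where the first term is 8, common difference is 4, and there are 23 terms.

Sₙ = n/2 × (first + last)
Last term = a + (n-1)d = 8 + (23-1)×4 = 96
S_23 = 23/2 × (8 + 96)
S_23 = 23/2 × 104 = 1196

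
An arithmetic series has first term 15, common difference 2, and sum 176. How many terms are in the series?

Using S = n/2 × [2a + (n-1)d]
176 = n/2 × [2(15) + (n-1)(2)]
176 = n/2 × [30 + 2n - 2]
352 = n × [28 + 2n]
2n² + (28)n - 352 = 0
Discriminant: Δ = (28)² - 4(2)(-352) = 784 + 2816 = 3600
√Δ = 60
n = [-(28) + √Δ] / (2·2) = (-28 + 60) / 4 = 32 / 4 = 8
(The negative root is discarded since n must be a positive integer.)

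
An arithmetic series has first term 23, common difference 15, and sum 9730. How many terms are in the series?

Using S = n/2 × [2a + (n-1)d]
9730 = n/2 × [2(23) + (n-1)(15)]
9730 = n/2 × [46 + 15n - 15]
19460 = n × [31 + 15n]
15n² + (31)n - 19460 = 0
Discriminant: Δ = (31)² - 4(15)(-19460) = 961 + 1167600 = 1168561
√Δ = 1081
n = [-(31) + √Δ] / (2·15) = (-31 + 1081) / 30 = 1050 / 30 = 35
(The negative root is discarded since n must be a positive integer.)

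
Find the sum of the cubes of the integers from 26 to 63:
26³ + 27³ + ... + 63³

Use ∑_{k=1}^{n} k³ = [n(n+1)/2]², then subtract the first 25 terms.
∑_{k=1}^{63} k³ = [63×64/2]² = 2016² = 4064256
∑_{k=1}^{25} k³ = [25×26/2]² = 325² = 105625
∑_{k=26}^{63} k³ = 4064256 - 105625 = 3958631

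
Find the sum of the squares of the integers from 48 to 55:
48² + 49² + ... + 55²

Use ∑_{k=1}^{n} k² = n(n+1)(2n+1)/6, then subtract the first 47 terms.
∑_{k=1}^{55} k² = 55×56×111/6 = 56980
∑_{k=1}^{47} k² = 47×48×95/6 = 35720
∑_{k=48}^{55} k² = 56980 - 35720 = 21260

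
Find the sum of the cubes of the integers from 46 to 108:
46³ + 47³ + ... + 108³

Use ∑_{k=1}^{n} k³ = [n(n+1)/2]², then subtract the first 45 terms.
∑_{k=1}^{108} k³ = [108×109/2]² = 5886² = 34644996
∑_{k=1}^{45} k³ = [45×46/2]² = 1035² = 1071225
∑_{k=46}^{108} k³ = 34644996 - 1071225 = 33573771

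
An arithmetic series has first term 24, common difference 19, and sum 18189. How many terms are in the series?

Using S = n/2 × [2a + (n-1)d]
18189 = n/2 × [2(24) + (n-1)(19)]
18189 = n/2 × [48 + 19n - 19]
36378 = n × [29 + 19n]
19n² + (29)n - 36378 = 0
Discriminant: Δ = (29)² - 4(19)(-36378) = 841 + 2764728 = 2765569
√Δ = 1663
n = [-(29) + √Δ] / (2·19) = (-29 + 1663) / 38 = 1634 / 38 = 43
(The negative root is discarded since n must be a positive integer.)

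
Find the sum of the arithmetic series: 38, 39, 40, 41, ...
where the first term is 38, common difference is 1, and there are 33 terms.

Sₙ = n/2 × (first + last)
Last term = a + (n-1)d = 38 + (33-1)×1 = 70
S_33 = 33/2 × (38 + 70)
S_33 = 33/2 × 108 = 1782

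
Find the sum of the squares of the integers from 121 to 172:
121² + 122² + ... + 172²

Use ∑_{k=1}^{n} k² = n(n+1)(2n+1)/6, then subtract the first 120 terms.
∑_{k=1}^{172} k² = 172×173×345/6 = 1710970
∑_{k=1}^{120} k² = 120×121×241/6 = 583220
∑_{k=121}^{172} k² = 1710970 - 583220 = 1127750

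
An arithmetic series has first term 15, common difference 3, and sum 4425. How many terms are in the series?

Using S = n/2 × [2a + (n-1)d]
4425 = n/2 × [2(15) + (n-1)(3)]
4425 = n/2 × [30 + 3n - 3]
8850 = n × [27 + 3n]
3n² + (27)n - 8850 = 0
Discriminant: Δ = (27)² - 4(3)(-8850) = 729 + 106200 = 106929
√Δ = 327
n = [-(27) + √Δ] / (2·3) = (-27 + 327) / 6 = 300 / 6 = 50
(The negative root is discarded since n must be a positive integer.)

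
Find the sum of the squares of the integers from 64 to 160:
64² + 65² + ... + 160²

Use ∑_{k=1}^{n} k² = n(n+1)(2n+1)/6, then subtract the first 63 terms.
∑_{k=1}^{160} k² = 160×161×321/6 = 1378160
∑_{k=1}^{63} k² = 63×64×127/6 = 85344
∑_{k=64}^{160} k² = 1378160 - 85344 = 1292816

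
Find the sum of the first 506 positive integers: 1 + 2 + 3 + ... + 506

Formula: ∑k = n(n+1)/2
= 506×507/2
= 256542/2
= 128271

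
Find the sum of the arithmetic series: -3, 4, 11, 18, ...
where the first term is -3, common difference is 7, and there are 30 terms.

Sₙ = n/2 × (first + last)
Last term = a + (n-1)d = -3 + (30-1)×7 = 200
S_30 = 30/2 × (-3 + 200)
S_30 = 30/2 × 197 = 2955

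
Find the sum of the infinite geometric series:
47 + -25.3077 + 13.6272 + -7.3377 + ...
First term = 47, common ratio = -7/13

For |r| < 1, S = a / (1 - r)
S = 47 / (1 - (-7/13))
S = 47 / (20/13)
S = 611/20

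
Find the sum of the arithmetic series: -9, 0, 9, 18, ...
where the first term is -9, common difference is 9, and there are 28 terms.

Sₙ = n/2 × (first + last)
Last term = a + (n-1)d = -9 + (28-1)×9 = 234
S_28 = 28/2 × (-9 + 234)
S_28 = 28/2 × 225 = 3150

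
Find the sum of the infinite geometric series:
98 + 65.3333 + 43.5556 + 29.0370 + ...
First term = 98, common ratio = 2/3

For |r| < 1, S = a / (1 - r)
S = 98 / (1 - (2/3))
S = 98 / (1/3)
S = 294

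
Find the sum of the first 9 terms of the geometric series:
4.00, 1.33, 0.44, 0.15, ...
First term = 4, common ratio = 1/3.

Sₙ = a(1 - rⁿ) / (1 - r)
S_9 = 4(1 - (1/3)^9) / (1 - (1/3))
S_9 = 4(1 - (1/19683)) / (2/3)
S_9 = 39364/6561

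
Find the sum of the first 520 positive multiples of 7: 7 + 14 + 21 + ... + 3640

Factor out 7: = 7(1 + 2 + ... + 520) = 7 × n(n+1)/2
= 7 × 520×521/2
= 7 × 135460
= 948220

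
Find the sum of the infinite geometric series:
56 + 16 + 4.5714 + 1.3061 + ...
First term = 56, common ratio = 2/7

For |r| < 1, S = a / (1 - r)
S = 56 / (1 - (2/7))
S = 56 / (5/7)
S = 392/5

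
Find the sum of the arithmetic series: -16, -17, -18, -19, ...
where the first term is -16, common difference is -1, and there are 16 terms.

Sₙ = n/2 × (first + last)
Last term = a + (n-1)d = -16 + (16-1)×(-1) = -31
S_16 = 16/2 × (-16 + (-31))
S_16 = 16/2 × (-47) = -376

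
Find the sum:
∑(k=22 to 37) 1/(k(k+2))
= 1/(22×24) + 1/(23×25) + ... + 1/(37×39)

Partial fractions: 1/(k(k+2)) = (1/2)[1/k - 1/(k+2)]
Telescoping leaves the first two and last two terms:
= (1/2)[1/22 + 1/23 - 1/38 - 1/39]
= 3466/187473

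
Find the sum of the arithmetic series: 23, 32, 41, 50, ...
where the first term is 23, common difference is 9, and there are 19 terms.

Sₙ = n/2 × (first + last)
Last term = a + (n-1)d = 23 + (19-1)×9 = 185
S_19 = 19/2 × (23 + 185)
S_19 = 19/2 × 208 = 1976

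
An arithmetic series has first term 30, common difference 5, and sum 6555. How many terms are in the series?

Using S = n/2 × [2a + (n-1)d]
6555 = n/2 × [2(30) + (n-1)(5)]
6555 = n/2 × [60 + 5n - 5]
13110 = n × [55 + 5n]
5n² + (55)n - 13110 = 0
Discriminant: Δ = (55)² - 4(5)(-13110) = 3025 + 262200 = 265225
√Δ = 515
n = [-(55) + √Δ] / (2·5) = (-55 + 515) / 10 = 460 / 10 = 46
(The negative root is discarded since n must be a positive integer.)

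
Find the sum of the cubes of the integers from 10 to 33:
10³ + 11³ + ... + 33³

Use ∑_{k=1}^{n} k³ = [n(n+1)/2]², then subtract the first 9 terms.
∑_{k=1}^{33} k³ = [33×34/2]² = 561² = 314721
∑_{k=1}^{9} k³ = [9×10/2]² = 45² = 2025
∑_{k=10}^{33} k³ = 314721 - 2025 = 312696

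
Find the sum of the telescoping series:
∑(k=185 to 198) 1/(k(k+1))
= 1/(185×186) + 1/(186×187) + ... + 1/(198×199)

Partial fractions: 1/(k(k+1)) = 1/k - 1/(k+1)
The series telescopes:
= (1/185 - 1/186) + (1/186 - 1/187) + ... + (1/198 - 1/199)
= 1/185 - 1/199
= 14/36815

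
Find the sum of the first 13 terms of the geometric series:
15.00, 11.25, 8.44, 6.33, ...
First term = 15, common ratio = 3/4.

Sₙ = a(1 - rⁿ) / (1 - r)
S_13 = 15(1 - (3/4)^13) / (1 - (3/4))
S_13 = 15(1 - (1594323/67108864)) / (1/4)
S_13 = 982718115/16777216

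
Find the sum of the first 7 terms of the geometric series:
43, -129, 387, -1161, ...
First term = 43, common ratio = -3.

Sₙ = a(1 - rⁿ) / (1 - r)
S_7 = 43(1 - (-3)^7) / (1 - (-3))
S_7 = 43(1 - (-2187)) / (4)
S_7 = 23521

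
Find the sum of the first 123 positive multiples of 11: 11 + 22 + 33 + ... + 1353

Factor out 11: = 11(1 + 2 + ... + 123) = 11 × n(n+1)/2
= 11 × 123×124/2
= 11 × 7626
= 83886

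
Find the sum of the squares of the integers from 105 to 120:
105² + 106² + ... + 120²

Use ∑_{k=1}^{n} k² = n(n+1)(2n+1)/6, then subtract the first 104 terms.
∑_{k=1}^{120} k² = 120×121×241/6 = 583220
∑_{k=1}^{104} k² = 104×105×209/6 = 380380
∑_{k=105}^{120} k² = 583220 - 380380 = 202840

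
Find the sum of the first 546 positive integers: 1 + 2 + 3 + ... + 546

Formula: ∑k = n(n+1)/2
= 546×547/2
= 298662/2
= 149331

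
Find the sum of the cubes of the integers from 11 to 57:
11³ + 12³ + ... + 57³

Use ∑_{k=1}^{n} k³ = [n(n+1)/2]², then subtract the first 10 terms.
∑_{k=1}^{57} k³ = [57×58/2]² = 1653² = 2732409
∑_{k=1}^{10} k³ = [10×11/2]² = 55² = 3025
∑_{k=11}^{57} k³ = 2732409 - 3025 = 2729384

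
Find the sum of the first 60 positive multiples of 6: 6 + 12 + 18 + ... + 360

Factor out 6: = 6(1 + 2 + ... + 60) = 6 × n(n+1)/2
= 6 × 60×61/2
= 6 × 1830
= 10980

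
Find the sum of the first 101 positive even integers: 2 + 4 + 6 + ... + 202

Sum of first n even numbers = n(n+1)
= 101×102
= 10302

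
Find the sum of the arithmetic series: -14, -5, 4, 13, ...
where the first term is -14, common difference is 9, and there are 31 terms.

Sₙ = n/2 × (first + last)
Last term = a + (n-1)d = -14 + (31-1)×9 = 256
S_31 = 31/2 × (-14 + 256)
S_31 = 31/2 × 242 = 3751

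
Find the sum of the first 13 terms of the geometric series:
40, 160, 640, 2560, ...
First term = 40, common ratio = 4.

Sₙ = a(1 - rⁿ) / (1 - r)
S_13 = 40(1 - 4^13) / (1 - 4)
S_13 = 40(1 - 67108864) / (-3)
S_13 = 894784840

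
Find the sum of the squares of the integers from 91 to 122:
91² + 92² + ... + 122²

Use ∑_{k=1}^{n} k² = n(n+1)(2n+1)/6, then subtract the first 90 terms.
∑_{k=1}^{122} k² = 122×123×245/6 = 612745
∑_{k=1}^{90} k² = 90×91×181/6 = 247065
∑_{k=91}^{122} k² = 612745 - 247065 = 365680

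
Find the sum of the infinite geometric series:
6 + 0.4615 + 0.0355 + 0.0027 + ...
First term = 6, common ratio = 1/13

For |r| < 1, S = a / (1 - r)
S = 6 / (1 - (1/13))
S = 6 / (12/13)
S = 13/2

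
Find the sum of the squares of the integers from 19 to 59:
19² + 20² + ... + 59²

Use ∑_{k=1}^{n} k² = n(n+1)(2n+1)/6, then subtract the first 18 terms.
∑_{k=1}^{59} k² = 59×60×119/6 = 70210
∑_{k=1}^{18} k² = 18×19×37/6 = 2109
∑_{k=19}^{59} k² = 70210 - 2109 = 68101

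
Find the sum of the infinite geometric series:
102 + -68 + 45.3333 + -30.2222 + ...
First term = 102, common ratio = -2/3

For |r| < 1, S = a / (1 - r)
S = 102 / (1 - (-2/3))
S = 102 / (5/3)
S = 306/5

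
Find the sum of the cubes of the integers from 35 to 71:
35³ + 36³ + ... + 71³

Use ∑_{k=1}^{n} k³ = [n(n+1)/2]², then subtract the first 34 terms.
∑_{k=1}^{71} k³ = [71×72/2]² = 2556² = 6533136
∑_{k=1}^{34} k³ = [34×35/2]² = 595² = 354025
∑_{k=35}^{71} k³ = 6533136 - 354025 = 6179111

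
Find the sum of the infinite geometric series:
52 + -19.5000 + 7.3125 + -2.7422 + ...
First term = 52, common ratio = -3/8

For |r| < 1, S = a / (1 - r)
S = 52 / (1 - (-3/8))
S = 52 / (11/8)
S = 416/11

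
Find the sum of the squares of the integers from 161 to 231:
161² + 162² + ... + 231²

Use ∑_{k=1}^{n} k² = n(n+1)(2n+1)/6, then subtract the first 160 terms.
∑_{k=1}^{231} k² = 231×232×463/6 = 4135516
∑_{k=1}^{160} k² = 160×161×321/6 = 1378160
∑_{k=161}^{231} k² = 4135516 - 1378160 = 2757356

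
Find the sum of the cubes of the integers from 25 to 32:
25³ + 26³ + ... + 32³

Use ∑_{k=1}^{n} k³ = [n(n+1)/2]², then subtract the first 24 terms.
∑_{k=1}^{32} k³ = [32×33/2]² = 528² = 278784
∑_{k=1}^{24} k³ = [24×25/2]² = 300² = 90000
∑_{k=25}^{32} k³ = 278784 - 90000 = 188784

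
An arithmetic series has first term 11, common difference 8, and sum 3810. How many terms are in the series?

Using S = n/2 × [2a + (n-1)d]
3810 = n/2 × [2(11) + (n-1)(8)]
3810 = n/2 × [22 + 8n - 8]
7620 = n × [14 + 8n]
8n² + (14)n - 7620 = 0
Discriminant: Δ = (14)² - 4(8)(-7620) = 196 + 243840 = 244036
√Δ = 494
n = [-(14) + √Δ] / (2·8) = (-14 + 494) / 16 = 480 / 16 = 30
(The negative root is discarded since n must be a positive integer.)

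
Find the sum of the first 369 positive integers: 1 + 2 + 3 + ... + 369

Formula: ∑k = n(n+1)/2
= 369×370/2
= 136530/2
= 68265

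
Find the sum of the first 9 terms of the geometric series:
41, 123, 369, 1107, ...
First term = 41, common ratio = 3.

Sₙ = a(1 - rⁿ) / (1 - r)
S_9 = 41(1 - 3^9) / (1 - 3)
S_9 = 41(1 - 19683) / (-2)
S_9 = 403481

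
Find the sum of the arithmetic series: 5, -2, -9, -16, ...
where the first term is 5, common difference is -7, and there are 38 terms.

Sₙ = n/2 × (first + last)
Last term = a + (n-1)d = 5 + (38-1)×(-7) = -254
S_38 = 38/2 × (5 + (-254))
S_38 = 38/2 × (-249) = -4731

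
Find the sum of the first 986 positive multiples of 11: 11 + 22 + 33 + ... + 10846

Factor out 11: = 11(1 + 2 + ... + 986) = 11 × n(n+1)/2
= 11 × 986×987/2
= 11 × 486591
= 5352501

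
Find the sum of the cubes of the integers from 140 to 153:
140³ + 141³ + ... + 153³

Use ∑_{k=1}^{n} k³ = [n(n+1)/2]², then subtract the first 139 terms.
∑_{k=1}^{153} k³ = [153×154/2]² = 11781² = 138791961
∑_{k=1}^{139} k³ = [139×140/2]² = 9730² = 94672900
∑_{k=140}^{153} k³ = 138791961 - 94672900 = 44119061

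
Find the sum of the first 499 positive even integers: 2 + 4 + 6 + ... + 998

Sum of first n even numbers = n(n+1)
= 499×500
= 249500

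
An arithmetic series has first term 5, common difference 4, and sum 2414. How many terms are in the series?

Using S = n/2 × [2a + (n-1)d]
2414 = n/2 × [2(5) + (n-1)(4)]
2414 = n/2 × [10 + 4n - 4]
4828 = n × [6 + 4n]
4n² + (6)n - 4828 = 0
Discriminant: Δ = (6)² - 4(4)(-4828) = 36 + 77248 = 77284
√Δ = 278
n = [-(6) + √Δ] / (2·4) = (-6 + 278) / 8 = 272 / 8 = 34
(The negative root is discarded since n must be a positive integer.)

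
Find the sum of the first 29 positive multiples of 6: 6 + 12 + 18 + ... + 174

Factor out 6: = 6(1 + 2 + ... + 29) = 6 × n(n+1)/2
= 6 × 29×30/2
= 6 × 435
= 2610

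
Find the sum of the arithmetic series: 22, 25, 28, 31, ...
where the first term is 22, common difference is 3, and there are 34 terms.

Sₙ = n/2 × (first + last)
Last term = a + (n-1)d = 22 + (34-1)×3 = 121
S_34 = 34/2 × (22 + 121)
S_34 = 34/2 × 143 = 2431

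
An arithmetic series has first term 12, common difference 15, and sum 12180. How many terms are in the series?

Using S = n/2 × [2a + (n-1)d]
12180 = n/2 × [2(12) + (n-1)(15)]
12180 = n/2 × [24 + 15n - 15]
24360 = n × [9 + 15n]
15n² + (9)n - 24360 = 0
Discriminant: Δ = (9)² - 4(15)(-24360) = 81 + 1461600 = 1461681
√Δ = 1209
n = [-(9) + √Δ] / (2·15) = (-9 + 1209) / 30 = 1200 / 30 = 40
(The negative root is discarded since n must be a positive integer.)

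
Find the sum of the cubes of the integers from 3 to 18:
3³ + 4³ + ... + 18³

Use ∑_{k=1}^{n} k³ = [n(n+1)/2]², then subtract the first 2 terms.
∑_{k=1}^{18} k³ = [18×19/2]² = 171² = 29241
∑_{k=1}^{2} k³ = [2×3/2]² = 3² = 9
∑_{k=3}^{18} k³ = 29241 - 9 = 29232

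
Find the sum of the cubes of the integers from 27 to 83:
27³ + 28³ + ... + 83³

Use ∑_{k=1}^{n} k³ = [n(n+1)/2]², then subtract the first 26 terms.
∑_{k=1}^{83} k³ = [83×84/2]² = 3486² = 12152196
∑_{k=1}^{26} k³ = [26×27/2]² = 351² = 123201
∑_{k=27}^{83} k³ = 12152196 - 123201 = 12028995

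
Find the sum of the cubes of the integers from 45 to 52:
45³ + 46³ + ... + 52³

Use ∑_{k=1}^{n} k³ = [n(n+1)/2]², then subtract the first 44 terms.
∑_{k=1}^{52} k³ = [52×53/2]² = 1378² = 1898884
∑_{k=1}^{44} k³ = [44×45/2]² = 990² = 980100
∑_{k=45}^{52} k³ = 1898884 - 980100 = 918784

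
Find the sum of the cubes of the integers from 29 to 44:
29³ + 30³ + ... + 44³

Use ∑_{k=1}^{n} k³ = [n(n+1)/2]², then subtract the first 28 terms.
∑_{k=1}^{44} k³ = [44×45/2]² = 990² = 980100
∑_{k=1}^{28} k³ = [28×29/2]² = 406² = 164836
∑_{k=29}^{44} k³ = 980100 - 164836 = 815264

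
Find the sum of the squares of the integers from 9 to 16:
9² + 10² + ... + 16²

Use ∑_{k=1}^{n} k² = n(n+1)(2n+1)/6, then subtract the first 8 terms.
∑_{k=1}^{16} k² = 16×17×33/6 = 1496
∑_{k=1}^{8} k² = 8×9×17/6 = 204
∑_{k=9}^{16} k² = 1496 - 204 = 1292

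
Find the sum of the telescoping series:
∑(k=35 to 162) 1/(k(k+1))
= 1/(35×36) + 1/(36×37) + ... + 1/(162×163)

Partial fractions: 1/(k(k+1)) = 1/k - 1/(k+1)
The series telescopes:
= (1/35 - 1/36) + (1/36 - 1/37) + ... + (1/162 - 1/163)
= 1/35 - 1/163
= 128/5705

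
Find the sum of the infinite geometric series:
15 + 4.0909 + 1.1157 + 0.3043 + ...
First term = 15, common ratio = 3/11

For |r| < 1, S = a / (1 - r)
S = 15 / (1 - (3/11))
S = 15 / (8/11)
S = 165/8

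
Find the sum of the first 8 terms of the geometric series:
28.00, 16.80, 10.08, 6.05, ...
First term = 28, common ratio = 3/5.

Sₙ = a(1 - rⁿ) / (1 - r)
S_8 = 28(1 - (3/5)^8) / (1 - (3/5))
S_8 = 28(1 - (6561/390625)) / (2/5)
S_8 = 5376896/78125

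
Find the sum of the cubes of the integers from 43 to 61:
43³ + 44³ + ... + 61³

Use ∑_{k=1}^{n} k³ = [n(n+1)/2]², then subtract the first 42 terms.
∑_{k=1}^{61} k³ = [61×62/2]² = 1891² = 3575881
∑_{k=1}^{42} k³ = [42×43/2]² = 903² = 815409
∑_{k=43}^{61} k³ = 3575881 - 815409 = 2760472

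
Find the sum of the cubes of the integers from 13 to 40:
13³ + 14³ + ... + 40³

Use ∑_{k=1}^{n} k³ = [n(n+1)/2]², then subtract the first 12 terms.
∑_{k=1}^{40} k³ = [40×41/2]² = 820² = 672400
∑_{k=1}^{12} k³ = [12×13/2]² = 78² = 6084
∑_{k=13}^{40} k³ = 672400 - 6084 = 666316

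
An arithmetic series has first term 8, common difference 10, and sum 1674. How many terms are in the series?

Using S = n/2 × [2a + (n-1)d]
1674 = n/2 × [2(8) + (n-1)(10)]
1674 = n/2 × [16 + 10n - 10]
3348 = n × [6 + 10n]
10n² + (6)n - 3348 = 0
Discriminant: Δ = (6)² - 4(10)(-3348) = 36 + 133920 = 133956
√Δ = 366
n = [-(6) + √Δ] / (2·10) = (-6 + 366) / 20 = 360 / 20 = 18
(The negative root is discarded since n must be a positive integer.)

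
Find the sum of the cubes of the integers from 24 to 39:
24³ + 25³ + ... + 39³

Use ∑_{k=1}^{n} k³ = [n(n+1)/2]², then subtract the first 23 terms.
∑_{k=1}^{39} k³ = [39×40/2]² = 780² = 608400
∑_{k=1}^{23} k³ = [23×24/2]² = 276² = 76176
∑_{k=24}^{39} k³ = 608400 - 76176 = 532224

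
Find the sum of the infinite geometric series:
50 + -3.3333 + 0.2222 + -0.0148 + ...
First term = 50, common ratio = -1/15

For |r| < 1, S = a / (1 - r)
S = 50 / (1 - (-1/15))
S = 50 / (16/15)
S = 375/8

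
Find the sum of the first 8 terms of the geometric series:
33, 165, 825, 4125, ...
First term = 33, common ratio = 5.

Sₙ = a(1 - rⁿ) / (1 - r)
S_8 = 33(1 - 5^8) / (1 - 5)
S_8 = 33(1 - 390625) / (-4)
S_8 = 3222648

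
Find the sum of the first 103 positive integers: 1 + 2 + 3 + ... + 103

Formula: ∑k = n(n+1)/2
= 103×104/2
= 10712/2
= 5356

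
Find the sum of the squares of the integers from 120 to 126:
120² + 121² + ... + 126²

Use ∑_{k=1}^{n} k² = n(n+1)(2n+1)/6, then subtract the first 119 terms.
∑_{k=1}^{126} k² = 126×127×253/6 = 674751
∑_{k=1}^{119} k² = 119×120×239/6 = 568820
∑_{k=120}^{126} k² = 674751 - 568820 = 105931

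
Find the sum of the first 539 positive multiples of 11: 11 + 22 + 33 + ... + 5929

Factor out 11: = 11(1 + 2 + ... + 539) = 11 × n(n+1)/2
= 11 × 539×540/2
= 11 × 145530
= 1600830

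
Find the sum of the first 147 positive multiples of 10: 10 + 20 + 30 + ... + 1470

Factor out 10: = 10(1 + 2 + ... + 147) = 10 × n(n+1)/2
= 10 × 147×148/2
= 10 × 10878
= 108780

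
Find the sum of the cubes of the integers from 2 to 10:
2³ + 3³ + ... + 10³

Use ∑_{k=1}^{n} k³ = [n(n+1)/2]², then subtract the first 1 terms.
∑_{k=1}^{10} k³ = [10×11/2]² = 55² = 3025
∑_{k=1}^{1} k³ = [1×2/2]² = 1² = 1
∑_{k=2}^{10} k³ = 3025 - 1 = 3024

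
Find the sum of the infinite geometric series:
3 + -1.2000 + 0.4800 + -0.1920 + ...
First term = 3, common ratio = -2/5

For |r| < 1, S = a / (1 - r)
S = 3 / (1 - (-2/5))
S = 3 / (7/5)
S = 15/7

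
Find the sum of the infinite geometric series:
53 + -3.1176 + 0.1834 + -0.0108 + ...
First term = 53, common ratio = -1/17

For |r| < 1, S = a / (1 - r)
S = 53 / (1 - (-1/17))
S = 53 / (18/17)
S = 901/18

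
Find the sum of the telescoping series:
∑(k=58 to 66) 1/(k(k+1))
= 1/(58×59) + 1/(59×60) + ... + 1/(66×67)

Partial fractions: 1/(k(k+1)) = 1/k - 1/(k+1)
The series telescopes:
= (1/58 - 1/59) + (1/59 - 1/60) + ... + (1/66 - 1/67)
= 1/58 - 1/67
= 9/3886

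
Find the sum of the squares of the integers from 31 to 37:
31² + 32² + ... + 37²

Use ∑_{k=1}^{n} k² = n(n+1)(2n+1)/6, then subtract the first 30 terms.
∑_{k=1}^{37} k² = 37×38×75/6 = 17575
∑_{k=1}^{30} k² = 30×31×61/6 = 9455
∑_{k=31}^{37} k² = 17575 - 9455 = 8120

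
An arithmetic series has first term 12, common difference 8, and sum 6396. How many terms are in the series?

Using S = n/2 × [2a + (n-1)d]
6396 = n/2 × [2(12) + (n-1)(8)]
6396 = n/2 × [24 + 8n - 8]
12792 = n × [16 + 8n]
8n² + (16)n - 12792 = 0
Discriminant: Δ = (16)² - 4(8)(-12792) = 256 + 409344 = 409600
√Δ = 640
n = [-(16) + √Δ] / (2·8) = (-16 + 640) / 16 = 624 / 16 = 39
(The negative root is discarded since n must be a positive integer.)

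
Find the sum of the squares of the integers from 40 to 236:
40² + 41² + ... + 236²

Use ∑_{k=1}^{n} k² = n(n+1)(2n+1)/6, then subtract the first 39 terms.
∑_{k=1}^{236} k² = 236×237×473/6 = 4409306
∑_{k=1}^{39} k² = 39×40×79/6 = 20540
∑_{k=40}^{236} k² = 4409306 - 20540 = 4388766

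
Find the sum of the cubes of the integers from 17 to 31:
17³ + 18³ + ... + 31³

Use ∑_{k=1}^{n} k³ = [n(n+1)/2]², then subtract the first 16 terms.
∑_{k=1}^{31} k³ = [31×32/2]² = 496² = 246016
∑_{k=1}^{16} k³ = [16×17/2]² = 136² = 18496
∑_{k=17}^{31} k³ = 246016 - 18496 = 227520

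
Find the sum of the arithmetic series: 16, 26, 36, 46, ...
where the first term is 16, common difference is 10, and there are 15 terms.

Sₙ = n/2 × (first + last)
Last term = a + (n-1)d = 16 + (15-1)×10 = 156
S_15 = 15/2 × (16 + 156)
S_15 = 15/2 × 172 = 1290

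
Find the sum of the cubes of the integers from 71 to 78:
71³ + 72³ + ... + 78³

Use ∑_{k=1}^{n} k³ = [n(n+1)/2]², then subtract the first 70 terms.
∑_{k=1}^{78} k³ = [78×79/2]² = 3081² = 9492561
∑_{k=1}^{70} k³ = [70×71/2]² = 2485² = 6175225
∑_{k=71}^{78} k³ = 9492561 - 6175225 = 3317336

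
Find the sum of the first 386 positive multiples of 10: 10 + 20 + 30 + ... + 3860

Factor out 10: = 10(1 + 2 + ... + 386) = 10 × n(n+1)/2
= 10 × 386×387/2
= 10 × 74691
= 746910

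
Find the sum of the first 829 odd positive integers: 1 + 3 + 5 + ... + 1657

Sum of first n odd numbers = n²
= 829²
= 687241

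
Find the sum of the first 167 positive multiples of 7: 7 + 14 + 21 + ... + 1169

Factor out 7: = 7(1 + 2 + ... + 167) = 7 × n(n+1)/2
= 7 × 167×168/2
= 7 × 14028
= 98196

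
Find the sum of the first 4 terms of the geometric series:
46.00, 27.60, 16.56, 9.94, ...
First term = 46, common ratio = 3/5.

Sₙ = a(1 - rⁿ) / (1 - r)
S_4 = 46(1 - (3/5)^4) / (1 - (3/5))
S_4 = 46(1 - (81/625)) / (2/5)
S_4 = 12512/125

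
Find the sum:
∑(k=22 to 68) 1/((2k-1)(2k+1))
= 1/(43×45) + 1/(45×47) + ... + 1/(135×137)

Partial fractions: 1/((2k-1)(2k+1)) = (1/2)[1/(2k-1) - 1/(2k+1)]
The series telescopes:
= (1/2)[1/43 - 1/137]
= 47/5891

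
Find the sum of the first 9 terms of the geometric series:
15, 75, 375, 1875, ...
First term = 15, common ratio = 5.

Sₙ = a(1 - rⁿ) / (1 - r)
S_9 = 15(1 - 5^9) / (1 - 5)
S_9 = 15(1 - 1953125) / (-4)
S_9 = 7324215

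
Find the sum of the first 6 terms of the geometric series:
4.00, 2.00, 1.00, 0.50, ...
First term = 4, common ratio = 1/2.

Sₙ = a(1 - rⁿ) / (1 - r)
S_6 = 4(1 - (1/2)^6) / (1 - (1/2))
S_6 = 4(1 - (1/64)) / (1/2)
S_6 = 63/8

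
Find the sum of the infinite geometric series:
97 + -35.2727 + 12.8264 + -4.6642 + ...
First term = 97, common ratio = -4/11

For |r| < 1, S = a / (1 - r)
S = 97 / (1 - (-4/11))
S = 97 / (15/11)
S = 1067/15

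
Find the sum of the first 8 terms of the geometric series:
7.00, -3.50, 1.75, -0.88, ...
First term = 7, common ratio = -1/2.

Sₙ = a(1 - rⁿ) / (1 - r)
S_8 = 7(1 - (-1/2)^8) / (1 - (-1/2))
S_8 = 7(1 - (1/256)) / (3/2)
S_8 = 595/128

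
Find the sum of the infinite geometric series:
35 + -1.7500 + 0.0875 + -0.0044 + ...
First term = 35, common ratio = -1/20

For |r| < 1, S = a / (1 - r)
S = 35 / (1 - (-1/20))
S = 35 / (21/20)
S = 100/3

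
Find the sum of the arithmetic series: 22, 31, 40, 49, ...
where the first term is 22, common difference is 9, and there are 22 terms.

Sₙ = n/2 × (first + last)
Last term = a + (n-1)d = 22 + (22-1)×9 = 211
S_22 = 22/2 × (22 + 211)
S_22 = 22/2 × 233 = 2563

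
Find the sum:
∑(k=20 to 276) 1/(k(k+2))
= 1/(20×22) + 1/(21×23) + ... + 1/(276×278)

Partial fractions: 1/(k(k+2)) = (1/2)[1/k - 1/(k+2)]
Telescoping leaves the first two and last two terms:
= (1/2)[1/20 + 1/21 - 1/277 - 1/278]
= 1462073/32342520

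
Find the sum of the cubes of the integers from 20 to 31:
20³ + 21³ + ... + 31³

Use ∑_{k=1}^{n} k³ = [n(n+1)/2]², then subtract the first 19 terms.
∑_{k=1}^{31} k³ = [31×32/2]² = 496² = 246016
∑_{k=1}^{19} k³ = [19×20/2]² = 190² = 36100
∑_{k=20}^{31} k³ = 246016 - 36100 = 209916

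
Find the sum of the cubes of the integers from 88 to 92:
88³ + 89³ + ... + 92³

Use ∑_{k=1}^{n} k³ = [n(n+1)/2]², then subtract the first 87 terms.
∑_{k=1}^{92} k³ = [92×93/2]² = 4278² = 18301284
∑_{k=1}^{87} k³ = [87×88/2]² = 3828² = 14653584
∑_{k=88}^{92} k³ = 18301284 - 14653584 = 3647700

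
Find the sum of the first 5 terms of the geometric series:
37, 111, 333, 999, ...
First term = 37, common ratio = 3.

Sₙ = a(1 - rⁿ) / (1 - r)
S_5 = 37(1 - 3^5) / (1 - 3)
S_5 = 37(1 - 243) / (-2)
S_5 = 4477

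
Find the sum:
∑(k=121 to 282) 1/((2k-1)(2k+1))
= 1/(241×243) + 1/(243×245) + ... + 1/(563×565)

Partial fractions: 1/((2k-1)(2k+1)) = (1/2)[1/(2k-1) - 1/(2k+1)]
The series telescopes:
= (1/2)[1/241 - 1/565]
= 162/136165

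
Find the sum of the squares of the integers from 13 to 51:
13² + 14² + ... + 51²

Use ∑_{k=1}^{n} k² = n(n+1)(2n+1)/6, then subtract the first 12 terms.
∑_{k=1}^{51} k² = 51×52×103/6 = 45526
∑_{k=1}^{12} k² = 12×13×25/6 = 650
∑_{k=13}^{51} k² = 45526 - 650 = 44876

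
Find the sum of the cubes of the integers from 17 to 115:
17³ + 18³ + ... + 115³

Use ∑_{k=1}^{n} k³ = [n(n+1)/2]², then subtract the first 16 terms.
∑_{k=1}^{115} k³ = [115×116/2]² = 6670² = 44488900
∑_{k=1}^{16} k³ = [16×17/2]² = 136² = 18496
∑_{k=17}^{115} k³ = 44488900 - 18496 = 44470404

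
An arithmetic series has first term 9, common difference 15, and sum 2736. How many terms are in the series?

Using S = n/2 × [2a + (n-1)d]
2736 = n/2 × [2(9) + (n-1)(15)]
2736 = n/2 × [18 + 15n - 15]
5472 = n × [3 + 15n]
15n² + (3)n - 5472 = 0
Discriminant: Δ = (3)² - 4(15)(-5472) = 9 + 328320 = 328329
√Δ = 573
n = [-(3) + √Δ] / (2·15) = (-3 + 573) / 30 = 570 / 30 = 19
(The negative root is discarded since n must be a positive integer.)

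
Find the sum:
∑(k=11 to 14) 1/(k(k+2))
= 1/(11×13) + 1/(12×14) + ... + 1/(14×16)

Partial fractions: 1/(k(k+2)) = (1/2)[1/k - 1/(k+2)]
Telescoping leaves the first two and last two terms:
= (1/2)[1/11 + 1/12 - 1/15 - 1/16]
= 119/5280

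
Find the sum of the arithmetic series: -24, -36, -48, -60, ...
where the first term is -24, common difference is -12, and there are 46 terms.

Sₙ = n/2 × (first + last)
Last term = a + (n-1)d = -24 + (46-1)×(-12) = -564
S_46 = 46/2 × (-24 + (-564))
S_46 = 46/2 × (-588) = -13524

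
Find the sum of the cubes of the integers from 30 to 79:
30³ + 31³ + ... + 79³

Use ∑_{k=1}^{n} k³ = [n(n+1)/2]², then subtract the first 29 terms.
∑_{k=1}^{79} k³ = [79×80/2]² = 3160² = 9985600
∑_{k=1}^{29} k³ = [29×30/2]² = 435² = 189225
∑_{k=30}^{79} k³ = 9985600 - 189225 = 9796375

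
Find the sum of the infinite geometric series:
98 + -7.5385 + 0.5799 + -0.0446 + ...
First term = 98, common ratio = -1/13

For |r| < 1, S = a / (1 - r)
S = 98 / (1 - (-1/13))
S = 98 / (14/13)
S = 91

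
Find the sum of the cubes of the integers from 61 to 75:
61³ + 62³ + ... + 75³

Use ∑_{k=1}^{n} k³ = [n(n+1)/2]², then subtract the first 60 terms.
∑_{k=1}^{75} k³ = [75×76/2]² = 2850² = 8122500
∑_{k=1}^{60} k³ = [60×61/2]² = 1830² = 3348900
∑_{k=61}^{75} k³ = 8122500 - 3348900 = 4773600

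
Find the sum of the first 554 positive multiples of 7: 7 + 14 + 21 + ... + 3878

Factor out 7: = 7(1 + 2 + ... + 554) = 7 × n(n+1)/2
= 7 × 554×555/2
= 7 × 153735
= 1076145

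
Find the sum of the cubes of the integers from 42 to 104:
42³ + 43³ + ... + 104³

Use ∑_{k=1}^{n} k³ = [n(n+1)/2]², then subtract the first 41 terms.
∑_{k=1}^{104} k³ = [104×105/2]² = 5460² = 29811600
∑_{k=1}^{41} k³ = [41×42/2]² = 861² = 741321
∑_{k=42}^{104} k³ = 29811600 - 741321 = 29070279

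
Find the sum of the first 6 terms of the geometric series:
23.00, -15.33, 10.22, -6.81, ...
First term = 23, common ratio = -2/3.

Sₙ = a(1 - rⁿ) / (1 - r)
S_6 = 23(1 - (-2/3)^6) / (1 - (-2/3))
S_6 = 23(1 - (64/729)) / (5/3)
S_6 = 3059/243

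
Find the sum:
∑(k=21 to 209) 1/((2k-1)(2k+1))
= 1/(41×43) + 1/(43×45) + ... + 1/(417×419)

Partial fractions: 1/((2k-1)(2k+1)) = (1/2)[1/(2k-1) - 1/(2k+1)]
The series telescopes:
= (1/2)[1/41 - 1/419]
= 189/17179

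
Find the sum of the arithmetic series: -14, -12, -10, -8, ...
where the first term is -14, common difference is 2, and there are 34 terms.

Sₙ = n/2 × (first + last)
Last term = a + (n-1)d = -14 + (34-1)×2 = 52
S_34 = 34/2 × (-14 + 52)
S_34 = 34/2 × 38 = 646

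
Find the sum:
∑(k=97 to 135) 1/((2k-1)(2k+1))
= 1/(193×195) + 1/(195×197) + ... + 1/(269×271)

Partial fractions: 1/((2k-1)(2k+1)) = (1/2)[1/(2k-1) - 1/(2k+1)]
The series telescopes:
= (1/2)[1/193 - 1/271]
= 39/52303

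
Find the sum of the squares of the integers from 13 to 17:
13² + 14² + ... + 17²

Use ∑_{k=1}^{n} k² = n(n+1)(2n+1)/6, then subtract the first 12 terms.
∑_{k=1}^{17} k² = 17×18×35/6 = 1785
∑_{k=1}^{12} k² = 12×13×25/6 = 650
∑_{k=13}^{17} k² = 1785 - 650 = 1135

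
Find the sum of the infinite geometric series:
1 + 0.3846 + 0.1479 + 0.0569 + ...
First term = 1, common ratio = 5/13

For |r| < 1, S = a / (1 - r)
S = 1 / (1 - (5/13))
S = 1 / (8/13)
S = 13/8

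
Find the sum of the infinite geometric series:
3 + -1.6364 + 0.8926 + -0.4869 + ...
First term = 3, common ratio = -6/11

For |r| < 1, S = a / (1 - r)
S = 3 / (1 - (-6/11))
S = 3 / (17/11)
S = 33/17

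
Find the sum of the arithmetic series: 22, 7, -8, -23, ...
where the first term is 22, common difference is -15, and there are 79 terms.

Sₙ = n/2 × (first + last)
Last term = a + (n-1)d = 22 + (79-1)×(-15) = -1148
S_79 = 79/2 × (22 + (-1148))
S_79 = 79/2 × (-1126) = -44477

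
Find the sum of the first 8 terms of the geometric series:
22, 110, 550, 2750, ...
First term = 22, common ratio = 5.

Sₙ = a(1 - rⁿ) / (1 - r)
S_8 = 22(1 - 5^8) / (1 - 5)
S_8 = 22(1 - 390625) / (-4)
S_8 = 2148432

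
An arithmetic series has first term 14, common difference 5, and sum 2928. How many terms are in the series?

Using S = n/2 × [2a + (n-1)d]
2928 = n/2 × [2(14) + (n-1)(5)]
2928 = n/2 × [28 + 5n - 5]
5856 = n × [23 + 5n]
5n² + (23)n - 5856 = 0
Discriminant: Δ = (23)² - 4(5)(-5856) = 529 + 117120 = 117649
√Δ = 343
n = [-(23) + √Δ] / (2·5) = (-23 + 343) / 10 = 320 / 10 = 32
(The negative root is discarded since n must be a positive integer.)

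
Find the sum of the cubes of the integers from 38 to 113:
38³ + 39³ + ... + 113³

Use ∑_{k=1}^{n} k³ = [n(n+1)/2]², then subtract the first 37 terms.
∑_{k=1}^{113} k³ = [113×114/2]² = 6441² = 41486481
∑_{k=1}^{37} k³ = [37×38/2]² = 703² = 494209
∑_{k=38}^{113} k³ = 41486481 - 494209 = 40992272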